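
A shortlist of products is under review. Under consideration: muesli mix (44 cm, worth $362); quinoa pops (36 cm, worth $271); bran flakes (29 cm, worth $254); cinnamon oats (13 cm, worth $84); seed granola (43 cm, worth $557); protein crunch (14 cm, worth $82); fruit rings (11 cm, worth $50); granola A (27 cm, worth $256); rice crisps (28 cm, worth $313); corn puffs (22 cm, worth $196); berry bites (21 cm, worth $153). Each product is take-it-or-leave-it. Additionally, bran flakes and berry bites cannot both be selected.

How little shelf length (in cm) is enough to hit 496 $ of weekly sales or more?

Minimise cm subject to total weekly sales ≥ 496.
Taking seed granola gives 557 (≥ 496) for 43 cm.
No combination under 43 cm hits 496.

43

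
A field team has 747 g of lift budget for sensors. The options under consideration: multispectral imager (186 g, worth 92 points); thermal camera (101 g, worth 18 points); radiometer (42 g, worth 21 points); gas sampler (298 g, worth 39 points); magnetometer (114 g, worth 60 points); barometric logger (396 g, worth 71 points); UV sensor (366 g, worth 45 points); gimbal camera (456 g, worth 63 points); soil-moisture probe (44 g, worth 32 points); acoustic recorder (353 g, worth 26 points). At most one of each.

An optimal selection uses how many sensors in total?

Best achievable data value is 255.
For example multispectral imager + magnetometer + barometric logger + soil-moisture probe achieves it, using 740 g.
All optima have 4 sensors.

4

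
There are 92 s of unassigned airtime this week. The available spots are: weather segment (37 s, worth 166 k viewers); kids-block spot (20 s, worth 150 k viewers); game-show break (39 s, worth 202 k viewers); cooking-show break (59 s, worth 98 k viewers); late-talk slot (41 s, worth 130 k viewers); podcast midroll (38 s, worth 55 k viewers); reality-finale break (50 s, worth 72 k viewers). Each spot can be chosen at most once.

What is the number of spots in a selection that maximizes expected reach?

2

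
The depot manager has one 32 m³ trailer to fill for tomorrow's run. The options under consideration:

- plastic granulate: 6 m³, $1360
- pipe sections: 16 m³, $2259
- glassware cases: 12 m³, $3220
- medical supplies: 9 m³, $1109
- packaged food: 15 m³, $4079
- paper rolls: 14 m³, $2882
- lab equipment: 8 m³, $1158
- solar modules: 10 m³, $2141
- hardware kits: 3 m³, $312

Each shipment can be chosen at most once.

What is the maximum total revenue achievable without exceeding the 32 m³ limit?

7611

Glassware cases + packaged food + hardware kits uses 30 of the 32 m³ and totals 7611.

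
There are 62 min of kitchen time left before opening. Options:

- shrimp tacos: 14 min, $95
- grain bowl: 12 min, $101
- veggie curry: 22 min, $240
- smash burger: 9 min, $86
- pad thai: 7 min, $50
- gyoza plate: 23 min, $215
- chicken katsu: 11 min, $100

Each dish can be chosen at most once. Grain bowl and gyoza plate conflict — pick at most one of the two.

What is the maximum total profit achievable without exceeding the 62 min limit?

The ratio ordering already packs tightly: veggie curry + smash burger + pad thai + gyoza plate, 61 min, 591.

591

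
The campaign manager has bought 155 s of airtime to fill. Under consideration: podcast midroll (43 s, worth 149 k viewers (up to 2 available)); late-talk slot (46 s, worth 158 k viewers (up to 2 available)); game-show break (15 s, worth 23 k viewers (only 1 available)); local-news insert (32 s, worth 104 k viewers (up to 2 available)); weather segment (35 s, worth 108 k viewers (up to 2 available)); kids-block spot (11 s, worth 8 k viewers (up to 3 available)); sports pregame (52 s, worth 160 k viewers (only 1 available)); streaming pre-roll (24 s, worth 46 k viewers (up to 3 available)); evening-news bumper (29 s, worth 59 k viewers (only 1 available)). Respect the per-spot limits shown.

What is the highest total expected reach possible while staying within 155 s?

515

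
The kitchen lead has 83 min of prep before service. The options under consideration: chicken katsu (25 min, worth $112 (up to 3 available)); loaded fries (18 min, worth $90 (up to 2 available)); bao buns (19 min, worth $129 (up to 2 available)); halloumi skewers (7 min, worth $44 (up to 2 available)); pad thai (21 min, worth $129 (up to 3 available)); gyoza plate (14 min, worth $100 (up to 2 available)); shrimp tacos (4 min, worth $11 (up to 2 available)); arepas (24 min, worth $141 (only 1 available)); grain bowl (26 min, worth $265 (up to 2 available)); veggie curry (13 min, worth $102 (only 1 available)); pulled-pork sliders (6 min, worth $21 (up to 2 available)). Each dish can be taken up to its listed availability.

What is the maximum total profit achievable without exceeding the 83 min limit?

Taking gyoza plate + shrimp tacos + 2×grain bowl + veggie curry: 83 min used, 743 in profit.
Every other selection either busts 83 min or exceeds an availability limit or fails to beat 743.

743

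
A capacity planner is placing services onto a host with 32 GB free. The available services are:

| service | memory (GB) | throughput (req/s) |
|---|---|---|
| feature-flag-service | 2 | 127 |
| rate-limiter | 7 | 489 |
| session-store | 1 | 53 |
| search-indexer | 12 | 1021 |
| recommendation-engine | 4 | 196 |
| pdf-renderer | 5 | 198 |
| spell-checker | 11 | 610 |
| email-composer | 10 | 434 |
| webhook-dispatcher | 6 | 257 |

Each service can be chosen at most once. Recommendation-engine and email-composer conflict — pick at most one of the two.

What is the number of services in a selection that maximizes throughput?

The maximum throughput within 32 GB is 2247.
For example feature-flag-service + rate-limiter + search-indexer + spell-checker achieves it, using 32 GB.
All optima have 4 services.

4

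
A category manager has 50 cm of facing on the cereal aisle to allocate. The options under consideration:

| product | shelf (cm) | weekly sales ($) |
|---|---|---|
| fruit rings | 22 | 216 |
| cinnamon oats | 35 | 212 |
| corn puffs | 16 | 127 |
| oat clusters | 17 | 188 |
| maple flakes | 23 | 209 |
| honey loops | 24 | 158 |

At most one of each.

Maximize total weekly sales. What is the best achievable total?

425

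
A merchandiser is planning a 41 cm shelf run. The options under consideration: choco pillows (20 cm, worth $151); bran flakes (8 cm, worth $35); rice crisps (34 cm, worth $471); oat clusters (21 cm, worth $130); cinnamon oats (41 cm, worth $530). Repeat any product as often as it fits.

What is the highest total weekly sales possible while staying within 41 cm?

530

Ranking by ratio (weekly sales/cm): rice crisps 13.85, cinnamon oats 12.93, choco pillows 7.55.
Greedy by ratio would take rice crisps: 34 cm used, total 471.
The 34 cm tied up in rice crisps is better spent on cinnamon oats — total rises to 530 (41 cm).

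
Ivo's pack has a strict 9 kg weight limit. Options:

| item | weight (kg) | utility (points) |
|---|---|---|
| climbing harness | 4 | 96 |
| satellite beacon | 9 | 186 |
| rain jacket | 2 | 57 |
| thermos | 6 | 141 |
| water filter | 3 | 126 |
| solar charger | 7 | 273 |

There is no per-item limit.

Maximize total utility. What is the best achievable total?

378

Density check — water filter 42.00, solar charger 39.00, rain jacket 28.50 are the best per kg.
3×water filter uses 9 of the 9 kg and totals 378.
That's the maximum — no swap from here does better than 378.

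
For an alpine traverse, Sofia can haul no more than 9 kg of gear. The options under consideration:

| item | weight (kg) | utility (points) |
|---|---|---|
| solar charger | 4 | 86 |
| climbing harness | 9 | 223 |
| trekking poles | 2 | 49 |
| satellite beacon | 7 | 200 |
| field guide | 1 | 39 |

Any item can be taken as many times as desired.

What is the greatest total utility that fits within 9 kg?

351

By utility per kg: field guide 39.00, satellite beacon 28.57, climbing harness 24.78, trekking poles 24.50 lead.
9×field guide uses 9 of the 9 kg and totals 351.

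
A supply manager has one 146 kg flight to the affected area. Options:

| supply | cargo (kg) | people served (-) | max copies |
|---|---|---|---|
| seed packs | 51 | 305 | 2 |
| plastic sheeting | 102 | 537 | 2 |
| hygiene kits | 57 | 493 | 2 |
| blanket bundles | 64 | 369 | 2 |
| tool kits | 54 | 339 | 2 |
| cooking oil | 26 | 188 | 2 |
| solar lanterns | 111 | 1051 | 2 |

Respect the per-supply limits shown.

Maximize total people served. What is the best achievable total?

1239

Density check — solar lanterns 9.47, hygiene kits 8.65, cooking oil 7.23 are the best per kg.
Best packing: cooking oil + solar lanterns — 137 kg, 1239 total.
No other feasible combination exceeds 1239.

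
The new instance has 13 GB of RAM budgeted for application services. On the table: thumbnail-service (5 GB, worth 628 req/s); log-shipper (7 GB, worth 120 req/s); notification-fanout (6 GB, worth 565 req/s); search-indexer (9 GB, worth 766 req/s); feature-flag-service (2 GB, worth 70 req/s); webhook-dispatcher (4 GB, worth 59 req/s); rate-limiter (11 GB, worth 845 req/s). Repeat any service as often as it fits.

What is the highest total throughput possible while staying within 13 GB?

1326

Best packing: 2×thumbnail-service + feature-flag-service — 12 GB, 1326 total.
No other feasible combination exceeds 1326.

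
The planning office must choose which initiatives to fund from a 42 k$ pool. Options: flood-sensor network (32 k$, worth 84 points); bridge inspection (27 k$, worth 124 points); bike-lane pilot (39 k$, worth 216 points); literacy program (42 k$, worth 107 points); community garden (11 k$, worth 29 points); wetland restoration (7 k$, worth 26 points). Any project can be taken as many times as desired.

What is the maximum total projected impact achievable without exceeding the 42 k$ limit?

216

Bike-lane pilot uses 39 of the 42 k$ and totals 216.
Nothing else within 42 k$ beats 216.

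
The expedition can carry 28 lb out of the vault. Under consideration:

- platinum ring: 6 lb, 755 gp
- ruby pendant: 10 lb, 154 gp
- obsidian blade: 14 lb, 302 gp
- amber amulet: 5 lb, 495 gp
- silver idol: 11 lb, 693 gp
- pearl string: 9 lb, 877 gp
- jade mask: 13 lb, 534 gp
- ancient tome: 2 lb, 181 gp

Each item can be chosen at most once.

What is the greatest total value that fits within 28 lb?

2506

Filling by ratio: platinum ring + amber amulet + pearl string + ancient tome for 2308, with 6 lb left unused.
Dropping amber amulet frees 5 lb; slotting in silver idol (11 lb) lifts the total to 2506 at 28 lb.
Nothing else within 28 lb beats 2506.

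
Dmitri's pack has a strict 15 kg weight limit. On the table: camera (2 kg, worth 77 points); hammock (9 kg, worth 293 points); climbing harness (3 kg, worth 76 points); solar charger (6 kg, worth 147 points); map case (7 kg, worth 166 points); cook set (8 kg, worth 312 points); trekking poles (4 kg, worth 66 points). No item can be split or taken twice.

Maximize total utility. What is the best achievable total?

A density-first pass picks camera + climbing harness + cook set — 465 at 13 kg.
Dropping camera and climbing harness frees 5 kg; slotting in map case (7 kg) lifts the total to 478 at 15 kg.
Every other selection either busts 15 kg or fails to beat 478.

478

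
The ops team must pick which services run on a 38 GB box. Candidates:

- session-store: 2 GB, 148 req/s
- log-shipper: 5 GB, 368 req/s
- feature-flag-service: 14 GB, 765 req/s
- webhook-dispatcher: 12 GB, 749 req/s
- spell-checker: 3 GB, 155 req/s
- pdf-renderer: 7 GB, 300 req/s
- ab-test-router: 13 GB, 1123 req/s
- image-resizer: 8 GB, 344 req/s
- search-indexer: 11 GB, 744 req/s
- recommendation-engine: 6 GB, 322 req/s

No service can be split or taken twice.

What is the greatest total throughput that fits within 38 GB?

2764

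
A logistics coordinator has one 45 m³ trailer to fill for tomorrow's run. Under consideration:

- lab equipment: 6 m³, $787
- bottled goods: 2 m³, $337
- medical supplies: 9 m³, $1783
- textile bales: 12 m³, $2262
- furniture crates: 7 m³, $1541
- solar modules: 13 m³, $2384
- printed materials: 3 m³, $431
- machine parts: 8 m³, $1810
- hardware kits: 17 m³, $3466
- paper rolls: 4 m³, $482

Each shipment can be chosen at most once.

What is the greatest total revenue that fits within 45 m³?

Ranking by ratio (revenue/m³): machine parts 226.25, furniture crates 220.14, hardware kits 203.88, medical supplies 198.11.
Filling by ratio: bottled goods + medical supplies + furniture crates + machine parts + hardware kits for 8937, with 2 m³ left unused.
The 11 m³ tied up in bottled goods and medical supplies is better spent on solar modules — total rises to 9201 (45 m³).
That's the maximum — no swap from here does better than 9201.

9201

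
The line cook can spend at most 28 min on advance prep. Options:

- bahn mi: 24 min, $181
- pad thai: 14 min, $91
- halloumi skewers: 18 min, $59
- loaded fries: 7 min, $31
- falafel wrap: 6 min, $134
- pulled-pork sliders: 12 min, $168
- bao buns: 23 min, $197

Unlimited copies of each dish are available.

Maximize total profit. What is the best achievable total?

536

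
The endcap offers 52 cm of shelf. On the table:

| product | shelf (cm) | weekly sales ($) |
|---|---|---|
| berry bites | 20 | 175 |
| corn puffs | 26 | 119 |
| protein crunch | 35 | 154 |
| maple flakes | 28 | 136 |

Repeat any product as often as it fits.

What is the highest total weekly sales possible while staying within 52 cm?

350

Best packing: 2×berry bites — 40 cm, 350 total.
That's the maximum — no swap from here does better than 350.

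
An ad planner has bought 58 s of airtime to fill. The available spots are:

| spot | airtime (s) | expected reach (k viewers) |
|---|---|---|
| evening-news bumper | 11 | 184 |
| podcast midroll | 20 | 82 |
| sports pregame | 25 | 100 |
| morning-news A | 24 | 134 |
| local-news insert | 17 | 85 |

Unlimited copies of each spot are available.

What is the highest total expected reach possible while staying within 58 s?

Density check — evening-news bumper 16.73, morning-news A 5.58, local-news insert 5.00 are the best per s.
The ratio ordering already packs tightly: 5×evening-news bumper, 55 s, 920.

920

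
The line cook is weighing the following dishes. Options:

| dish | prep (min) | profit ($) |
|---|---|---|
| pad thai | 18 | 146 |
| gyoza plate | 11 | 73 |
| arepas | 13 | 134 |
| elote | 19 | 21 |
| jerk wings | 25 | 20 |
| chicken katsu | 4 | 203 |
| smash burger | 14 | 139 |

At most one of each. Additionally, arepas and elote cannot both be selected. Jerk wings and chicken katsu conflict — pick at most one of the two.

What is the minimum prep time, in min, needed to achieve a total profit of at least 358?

28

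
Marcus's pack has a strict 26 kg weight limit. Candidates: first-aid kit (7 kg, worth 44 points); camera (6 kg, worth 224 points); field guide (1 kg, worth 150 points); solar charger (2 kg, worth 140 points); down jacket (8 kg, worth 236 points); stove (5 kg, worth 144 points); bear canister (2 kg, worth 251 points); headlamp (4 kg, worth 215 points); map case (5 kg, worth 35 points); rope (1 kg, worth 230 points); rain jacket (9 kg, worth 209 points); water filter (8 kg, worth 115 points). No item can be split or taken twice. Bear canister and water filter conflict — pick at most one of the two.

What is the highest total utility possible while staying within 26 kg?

By utility per kg: rope 230.00, field guide 150.00, bear canister 125.50, solar charger 70.00 lead.
The ratio ordering already packs tightly: camera + field guide + solar charger + down jacket + bear canister + headlamp + rope, 24 kg, 1446.

1446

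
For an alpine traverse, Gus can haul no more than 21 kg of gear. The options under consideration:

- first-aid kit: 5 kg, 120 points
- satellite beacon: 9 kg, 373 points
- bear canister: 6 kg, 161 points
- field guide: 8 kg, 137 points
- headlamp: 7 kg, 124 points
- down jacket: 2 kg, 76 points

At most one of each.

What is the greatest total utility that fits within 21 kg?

654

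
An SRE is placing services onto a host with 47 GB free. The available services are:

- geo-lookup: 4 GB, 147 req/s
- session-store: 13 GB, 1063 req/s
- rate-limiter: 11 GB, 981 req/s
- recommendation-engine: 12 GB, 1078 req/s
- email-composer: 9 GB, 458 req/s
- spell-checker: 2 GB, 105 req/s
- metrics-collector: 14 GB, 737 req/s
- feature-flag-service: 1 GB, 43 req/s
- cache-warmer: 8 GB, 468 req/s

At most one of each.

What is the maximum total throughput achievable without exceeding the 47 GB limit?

3738

Session-store + rate-limiter + recommendation-engine + spell-checker + feature-flag-service + cache-warmer uses 47 of the 47 GB and totals 3738.
Every other selection either busts 47 GB or fails to beat 3738.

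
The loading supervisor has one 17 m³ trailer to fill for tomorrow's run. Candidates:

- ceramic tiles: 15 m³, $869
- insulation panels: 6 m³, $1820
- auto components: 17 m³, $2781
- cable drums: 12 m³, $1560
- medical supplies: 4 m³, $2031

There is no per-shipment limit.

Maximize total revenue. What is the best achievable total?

8124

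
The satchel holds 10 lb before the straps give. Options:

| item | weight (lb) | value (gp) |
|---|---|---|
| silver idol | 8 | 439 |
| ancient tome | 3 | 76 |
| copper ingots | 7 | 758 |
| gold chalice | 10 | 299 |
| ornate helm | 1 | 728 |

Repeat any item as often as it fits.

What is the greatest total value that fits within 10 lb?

7280

Density check — ornate helm 728.00, copper ingots 108.29, silver idol 54.88 are the best per lb.
Taking 10×ornate helm: 10 lb used, 7280 in value.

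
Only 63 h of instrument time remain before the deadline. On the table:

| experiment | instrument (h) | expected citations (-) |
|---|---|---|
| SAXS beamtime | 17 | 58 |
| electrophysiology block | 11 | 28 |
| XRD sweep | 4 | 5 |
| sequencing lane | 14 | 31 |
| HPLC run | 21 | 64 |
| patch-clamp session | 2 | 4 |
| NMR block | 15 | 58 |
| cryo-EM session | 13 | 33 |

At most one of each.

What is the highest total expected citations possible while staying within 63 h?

189

Density check — NMR block 3.87, SAXS beamtime 3.41, HPLC run 3.05 are the best per h.
Taking SAXS beamtime + XRD sweep + HPLC run + patch-clamp session + NMR block: 59 h used, 189 in expected citations.
Every other selection either busts 63 h or fails to beat 189.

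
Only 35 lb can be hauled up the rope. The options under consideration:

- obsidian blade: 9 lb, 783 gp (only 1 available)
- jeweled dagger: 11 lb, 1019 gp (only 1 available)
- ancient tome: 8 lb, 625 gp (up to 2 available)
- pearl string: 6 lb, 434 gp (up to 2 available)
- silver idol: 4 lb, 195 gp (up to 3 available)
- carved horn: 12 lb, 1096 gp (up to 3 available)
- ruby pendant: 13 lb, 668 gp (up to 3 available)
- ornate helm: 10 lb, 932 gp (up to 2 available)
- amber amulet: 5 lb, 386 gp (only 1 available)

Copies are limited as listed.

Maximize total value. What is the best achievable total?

3211

Ranking by ratio (value/lb): ornate helm 93.20, jeweled dagger 92.64, carved horn 91.33.
Taking the top-ratio items first gives jeweled dagger + silver idol + 2×ornate helm for 3078 (35 lb).
Replace silver idol and 2×ornate helm with 2×carved horn: the trade gains 133 net, giving 3211 at 35 lb.
Nothing else within 35 lb beats 3211.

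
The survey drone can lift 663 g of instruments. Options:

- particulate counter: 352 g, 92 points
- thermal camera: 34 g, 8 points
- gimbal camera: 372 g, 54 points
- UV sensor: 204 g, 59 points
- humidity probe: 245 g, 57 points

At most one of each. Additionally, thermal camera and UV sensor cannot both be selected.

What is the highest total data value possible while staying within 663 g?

Density check — UV sensor 0.29, particulate counter 0.26, thermal camera 0.24 are the best per g.
Best packing: particulate counter + thermal camera + humidity probe — 631 g, 157 total.
Every other selection either busts 663 g or breaks a pairing rule or fails to beat 157.

157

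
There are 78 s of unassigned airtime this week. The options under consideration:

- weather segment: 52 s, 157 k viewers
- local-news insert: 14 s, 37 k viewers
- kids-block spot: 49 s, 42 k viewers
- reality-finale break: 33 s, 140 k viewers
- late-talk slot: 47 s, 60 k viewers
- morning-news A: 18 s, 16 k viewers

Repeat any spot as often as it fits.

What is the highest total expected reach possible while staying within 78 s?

Density check — reality-finale break 4.24, weather segment 3.02, local-news insert 2.64, late-talk slot 1.28 are the best per s.
Best packing: 2×reality-finale break — 66 s, 280 total.
No other feasible combination exceeds 280.

280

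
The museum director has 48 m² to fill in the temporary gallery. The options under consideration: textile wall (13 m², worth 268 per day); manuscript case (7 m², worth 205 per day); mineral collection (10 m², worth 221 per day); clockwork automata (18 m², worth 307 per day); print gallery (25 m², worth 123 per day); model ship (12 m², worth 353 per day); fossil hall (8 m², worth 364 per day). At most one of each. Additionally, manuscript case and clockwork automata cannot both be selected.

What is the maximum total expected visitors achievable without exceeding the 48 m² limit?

1245

By expected visitors per m²: fossil hall 45.50, model ship 29.42, manuscript case 29.29 lead.
The ratio heuristic lands on manuscript case + mineral collection + model ship + fossil hall (1143) but leaves 11 m² idle.
Replace manuscript case with clockwork automata: the trade gains 102 net, giving 1245 at 48 m².
Next best is textile wall + mineral collection + model ship + fossil hall at 1206 (43 m²) — short by 39.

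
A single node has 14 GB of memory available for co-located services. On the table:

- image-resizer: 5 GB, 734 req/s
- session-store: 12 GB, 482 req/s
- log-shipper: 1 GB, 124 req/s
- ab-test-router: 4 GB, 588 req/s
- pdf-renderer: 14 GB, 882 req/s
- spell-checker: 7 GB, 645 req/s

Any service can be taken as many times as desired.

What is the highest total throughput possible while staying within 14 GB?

Taking the top-ratio services first gives 2×log-shipper + 3×ab-test-router for 2012 (14 GB).
The 10 GB tied up in 2×log-shipper and 2×ab-test-router is better spent on 2×image-resizer — total rises to 2056 (14 GB).
That's the maximum — no swap from here does better than 2056.

2056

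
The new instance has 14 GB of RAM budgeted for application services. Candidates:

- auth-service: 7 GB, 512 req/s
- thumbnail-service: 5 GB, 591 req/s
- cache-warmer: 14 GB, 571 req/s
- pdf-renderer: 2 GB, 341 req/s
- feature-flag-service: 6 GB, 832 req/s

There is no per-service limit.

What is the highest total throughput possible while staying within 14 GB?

2387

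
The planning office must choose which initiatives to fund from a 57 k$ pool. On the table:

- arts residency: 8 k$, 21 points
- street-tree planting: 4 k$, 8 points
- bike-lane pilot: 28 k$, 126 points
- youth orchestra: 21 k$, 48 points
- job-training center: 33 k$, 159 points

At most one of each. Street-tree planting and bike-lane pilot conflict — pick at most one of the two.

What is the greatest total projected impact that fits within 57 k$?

207

Greedy by ratio would take arts residency + street-tree planting + job-training center: 45 k$ used, total 188.
Dropping arts residency and street-tree planting frees 12 k$; slotting in youth orchestra (21 k$) lifts the total to 207 at 54 k$.
Nothing else feasible within 57 k$ beats 207.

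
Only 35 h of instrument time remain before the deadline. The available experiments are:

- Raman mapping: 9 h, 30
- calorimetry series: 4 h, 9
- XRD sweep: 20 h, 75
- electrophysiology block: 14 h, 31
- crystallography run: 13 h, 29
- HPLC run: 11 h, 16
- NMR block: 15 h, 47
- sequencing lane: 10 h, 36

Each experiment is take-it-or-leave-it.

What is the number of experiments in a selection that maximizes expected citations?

Optimal total is 122.
For example XRD sweep + NMR block achieves it, using 35 h.
Every optimal selection uses 2 experiments.

2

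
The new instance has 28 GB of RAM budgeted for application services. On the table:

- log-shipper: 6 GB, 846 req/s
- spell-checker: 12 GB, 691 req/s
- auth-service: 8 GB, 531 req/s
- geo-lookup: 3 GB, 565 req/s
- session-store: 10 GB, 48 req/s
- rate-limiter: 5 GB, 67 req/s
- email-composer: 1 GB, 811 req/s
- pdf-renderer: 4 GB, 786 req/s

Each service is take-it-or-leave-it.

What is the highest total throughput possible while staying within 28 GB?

Greedy by ratio would take log-shipper + auth-service + geo-lookup + rate-limiter + email-composer + pdf-renderer: 27 GB used, total 3606.
The 13 GB tied up in auth-service and rate-limiter is better spent on spell-checker — total rises to 3699 (26 GB).
Runner-up log-shipper + auth-service + geo-lookup + rate-limiter + email-composer + pdf-renderer tops out at 3606.

3699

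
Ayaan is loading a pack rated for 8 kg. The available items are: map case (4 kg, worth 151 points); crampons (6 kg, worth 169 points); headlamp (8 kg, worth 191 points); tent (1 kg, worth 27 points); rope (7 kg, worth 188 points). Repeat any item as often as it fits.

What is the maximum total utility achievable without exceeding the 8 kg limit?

2×map case uses 8 of the 8 kg and totals 302.

302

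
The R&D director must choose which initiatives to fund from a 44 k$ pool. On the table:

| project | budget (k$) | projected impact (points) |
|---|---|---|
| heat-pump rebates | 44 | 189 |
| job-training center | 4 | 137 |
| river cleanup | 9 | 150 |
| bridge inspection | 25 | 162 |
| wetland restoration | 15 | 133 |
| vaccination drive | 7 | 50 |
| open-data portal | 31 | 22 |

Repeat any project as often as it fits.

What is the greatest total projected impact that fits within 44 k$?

Taking 11×job-training center: 44 k$ used, 1507 in projected impact.

1507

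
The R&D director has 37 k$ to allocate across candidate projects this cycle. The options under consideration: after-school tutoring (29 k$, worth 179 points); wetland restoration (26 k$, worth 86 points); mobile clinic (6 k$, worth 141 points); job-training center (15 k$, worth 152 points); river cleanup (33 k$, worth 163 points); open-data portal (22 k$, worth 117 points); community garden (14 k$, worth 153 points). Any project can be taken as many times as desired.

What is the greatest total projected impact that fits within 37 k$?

846

Density check — mobile clinic 23.50, community garden 10.93, job-training center 10.13 are the best per k$.
Best packing: 6×mobile clinic — 36 k$, 846 total.
Nothing else within 37 k$ beats 846.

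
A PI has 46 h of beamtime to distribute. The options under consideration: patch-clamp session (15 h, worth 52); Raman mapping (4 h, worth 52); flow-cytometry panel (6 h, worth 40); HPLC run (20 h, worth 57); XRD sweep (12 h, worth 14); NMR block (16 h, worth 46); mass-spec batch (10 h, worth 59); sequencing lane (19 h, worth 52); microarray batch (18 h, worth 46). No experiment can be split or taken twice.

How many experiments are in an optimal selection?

4

The maximum expected citations within 46 h is 209.
patch-clamp session + Raman mapping + NMR block + mass-spec batch hits 209 at 45 h.
Every optimal selection uses 4 experiments.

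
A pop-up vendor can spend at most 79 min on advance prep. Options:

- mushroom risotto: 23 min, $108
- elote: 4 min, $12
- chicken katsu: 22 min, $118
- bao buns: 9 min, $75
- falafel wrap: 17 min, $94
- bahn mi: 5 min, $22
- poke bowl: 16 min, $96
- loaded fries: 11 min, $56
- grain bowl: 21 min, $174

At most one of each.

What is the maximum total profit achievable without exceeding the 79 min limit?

Ranking by ratio (profit/min): bao buns 8.33, grain bowl 8.29, poke bowl 6.00, falafel wrap 5.53.
A density-first pass picks bao buns + falafel wrap + bahn mi + poke bowl + loaded fries + grain bowl — 517 at 79 min.
The 22 min tied up in falafel wrap and bahn mi is better spent on chicken katsu — total rises to 519 (79 min).
Next best is bao buns + falafel wrap + bahn mi + poke bowl + loaded fries + grain bowl at 517 (79 min) — short by 2.

519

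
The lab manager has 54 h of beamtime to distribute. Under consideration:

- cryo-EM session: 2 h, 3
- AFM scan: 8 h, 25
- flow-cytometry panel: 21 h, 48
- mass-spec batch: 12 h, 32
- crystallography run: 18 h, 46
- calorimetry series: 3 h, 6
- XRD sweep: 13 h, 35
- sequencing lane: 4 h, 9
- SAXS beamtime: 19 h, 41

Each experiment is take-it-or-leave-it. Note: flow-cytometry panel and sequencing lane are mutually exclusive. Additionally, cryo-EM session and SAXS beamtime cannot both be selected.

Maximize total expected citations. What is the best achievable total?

144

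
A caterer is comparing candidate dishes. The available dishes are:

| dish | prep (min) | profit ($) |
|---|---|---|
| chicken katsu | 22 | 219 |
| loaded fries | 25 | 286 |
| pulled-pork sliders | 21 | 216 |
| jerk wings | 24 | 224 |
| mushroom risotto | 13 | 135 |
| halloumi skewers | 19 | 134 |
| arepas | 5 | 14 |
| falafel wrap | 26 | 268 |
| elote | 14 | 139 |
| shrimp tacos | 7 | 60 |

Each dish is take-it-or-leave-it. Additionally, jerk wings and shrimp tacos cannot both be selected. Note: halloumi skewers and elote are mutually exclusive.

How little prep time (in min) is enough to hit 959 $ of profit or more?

Look for the lowest-prep combination reaching 959.
loaded fries + pulled-pork sliders + mushroom risotto + falafel wrap + shrimp tacos: 965 profit at 92 min.
No combination under 92 min hits 959.

92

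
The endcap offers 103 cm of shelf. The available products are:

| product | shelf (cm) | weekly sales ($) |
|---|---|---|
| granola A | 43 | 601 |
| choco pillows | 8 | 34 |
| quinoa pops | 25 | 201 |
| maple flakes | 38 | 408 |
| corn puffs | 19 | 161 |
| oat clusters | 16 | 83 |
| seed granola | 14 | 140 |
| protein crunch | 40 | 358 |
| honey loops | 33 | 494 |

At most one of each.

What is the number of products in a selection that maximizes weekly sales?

Optimal total is 1296.
granola A + quinoa pops + honey loops hits 1296 at 101 cm.
Every optimal selection uses 3 products.

3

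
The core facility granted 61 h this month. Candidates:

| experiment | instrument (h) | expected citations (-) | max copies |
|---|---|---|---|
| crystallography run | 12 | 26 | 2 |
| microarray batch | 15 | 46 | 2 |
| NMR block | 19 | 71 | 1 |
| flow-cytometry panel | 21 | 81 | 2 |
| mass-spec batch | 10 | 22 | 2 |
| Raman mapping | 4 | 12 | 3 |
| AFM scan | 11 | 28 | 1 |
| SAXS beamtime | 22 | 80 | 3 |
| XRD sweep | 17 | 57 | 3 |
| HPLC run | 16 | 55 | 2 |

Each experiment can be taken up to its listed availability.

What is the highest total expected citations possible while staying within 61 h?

233

Ranking by ratio (expected citations/h): flow-cytometry panel 3.86, NMR block 3.74, SAXS beamtime 3.64, HPLC run 3.44.
Best packing: NMR block + 2×flow-cytometry panel — 61 h, 233 total.
That's the maximum — no swap from here does better than 233.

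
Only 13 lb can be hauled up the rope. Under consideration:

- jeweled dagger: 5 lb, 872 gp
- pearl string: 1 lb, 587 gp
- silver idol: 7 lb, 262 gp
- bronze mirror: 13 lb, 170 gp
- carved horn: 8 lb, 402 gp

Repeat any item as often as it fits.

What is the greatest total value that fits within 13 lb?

The ratio ordering already packs tightly: 13×pearl string, 13 lb, 7631.

7631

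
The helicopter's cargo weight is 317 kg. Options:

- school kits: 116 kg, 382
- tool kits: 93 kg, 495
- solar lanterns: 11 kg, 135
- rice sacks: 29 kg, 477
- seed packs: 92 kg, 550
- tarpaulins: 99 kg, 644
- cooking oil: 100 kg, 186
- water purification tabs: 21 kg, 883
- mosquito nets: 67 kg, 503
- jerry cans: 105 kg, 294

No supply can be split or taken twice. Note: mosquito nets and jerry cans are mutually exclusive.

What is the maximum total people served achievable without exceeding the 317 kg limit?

Filling by ratio: solar lanterns + rice sacks + tarpaulins + water purification tabs + mosquito nets for 2642, with 90 kg left unused.
Replace solar lanterns with seed packs: the trade gains 415 net, giving 3057 at 308 kg.
No other feasible combination exceeds 3057.

3057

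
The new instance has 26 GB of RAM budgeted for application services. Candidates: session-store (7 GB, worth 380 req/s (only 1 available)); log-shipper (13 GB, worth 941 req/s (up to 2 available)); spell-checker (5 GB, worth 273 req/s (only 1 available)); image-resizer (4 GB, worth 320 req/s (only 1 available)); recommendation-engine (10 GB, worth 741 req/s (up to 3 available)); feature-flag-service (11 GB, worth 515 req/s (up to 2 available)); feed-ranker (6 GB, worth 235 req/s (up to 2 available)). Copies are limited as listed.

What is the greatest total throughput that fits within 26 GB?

1882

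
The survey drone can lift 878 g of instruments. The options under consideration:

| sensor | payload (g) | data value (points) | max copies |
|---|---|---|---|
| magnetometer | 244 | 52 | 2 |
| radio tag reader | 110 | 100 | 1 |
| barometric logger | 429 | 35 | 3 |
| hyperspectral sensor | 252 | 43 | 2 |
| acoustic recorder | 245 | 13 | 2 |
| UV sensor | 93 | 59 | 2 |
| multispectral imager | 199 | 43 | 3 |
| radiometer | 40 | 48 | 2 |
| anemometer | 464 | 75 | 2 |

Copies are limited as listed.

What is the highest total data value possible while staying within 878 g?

418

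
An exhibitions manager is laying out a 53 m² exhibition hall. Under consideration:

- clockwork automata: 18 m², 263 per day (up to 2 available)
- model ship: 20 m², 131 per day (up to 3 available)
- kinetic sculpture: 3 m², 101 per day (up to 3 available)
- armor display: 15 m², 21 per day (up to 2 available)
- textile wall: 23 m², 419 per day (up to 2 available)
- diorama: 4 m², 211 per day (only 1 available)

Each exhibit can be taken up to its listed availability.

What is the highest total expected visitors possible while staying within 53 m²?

Filling by ratio: 3×kinetic sculpture + armor display + textile wall + diorama for 954, with 2 m² left unused.
Replace 2×kinetic sculpture and armor display with textile wall: the trade gains 196 net, giving 1150 at 53 m².

1150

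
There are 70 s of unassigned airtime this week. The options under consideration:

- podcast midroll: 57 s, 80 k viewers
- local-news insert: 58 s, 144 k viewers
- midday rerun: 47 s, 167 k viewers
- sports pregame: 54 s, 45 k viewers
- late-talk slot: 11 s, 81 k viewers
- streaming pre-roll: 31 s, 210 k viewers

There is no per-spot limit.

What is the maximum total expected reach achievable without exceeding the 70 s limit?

486

Density check — late-talk slot 7.36, streaming pre-roll 6.77, midday rerun 3.55 are the best per s.
6×late-talk slot uses 66 of the 70 s and totals 486.
That's the maximum — no swap from here does better than 486.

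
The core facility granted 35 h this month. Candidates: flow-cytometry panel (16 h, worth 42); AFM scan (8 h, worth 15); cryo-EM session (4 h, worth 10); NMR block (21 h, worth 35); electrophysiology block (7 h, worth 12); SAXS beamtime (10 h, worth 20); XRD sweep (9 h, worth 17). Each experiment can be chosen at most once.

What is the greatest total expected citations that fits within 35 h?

Density check — flow-cytometry panel 2.62, cryo-EM session 2.50, SAXS beamtime 2.00 are the best per h.
Filling by ratio: flow-cytometry panel + cryo-EM session + SAXS beamtime for 72, with 5 h left unused.
The 10 h tied up in SAXS beamtime is better spent on AFM scan + electrophysiology block — total rises to 79 (35 h).
Nothing else within 35 h beats 79.

79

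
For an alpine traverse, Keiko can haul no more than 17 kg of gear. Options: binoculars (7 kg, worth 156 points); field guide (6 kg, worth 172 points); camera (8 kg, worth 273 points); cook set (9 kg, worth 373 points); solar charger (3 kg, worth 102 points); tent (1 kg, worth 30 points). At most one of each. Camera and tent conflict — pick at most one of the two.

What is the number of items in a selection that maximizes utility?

2

Best achievable utility is 646.
For example camera + cook set achieves it, using 17 kg.
All optima have 2 items.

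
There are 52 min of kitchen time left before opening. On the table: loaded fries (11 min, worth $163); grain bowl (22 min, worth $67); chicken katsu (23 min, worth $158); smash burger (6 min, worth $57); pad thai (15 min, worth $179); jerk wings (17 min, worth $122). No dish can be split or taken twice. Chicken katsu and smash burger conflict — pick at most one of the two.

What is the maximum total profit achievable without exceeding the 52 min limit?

521

By profit per min: loaded fries 14.82, pad thai 11.93, smash burger 9.50 lead.
Loaded fries + smash burger + pad thai + jerk wings uses 49 of the 52 min and totals 521.
That's the maximum — no feasible swap from here does better than 521.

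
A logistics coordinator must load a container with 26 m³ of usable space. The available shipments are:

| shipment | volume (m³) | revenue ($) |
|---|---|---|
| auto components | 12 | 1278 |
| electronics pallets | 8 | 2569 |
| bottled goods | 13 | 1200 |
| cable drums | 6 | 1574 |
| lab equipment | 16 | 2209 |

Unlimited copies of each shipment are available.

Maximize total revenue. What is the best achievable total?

7707

By revenue per m³: electronics pallets 321.12, cable drums 262.33, lab equipment 138.06 lead.
Best packing: 3×electronics pallets — 24 m³, 7707 total.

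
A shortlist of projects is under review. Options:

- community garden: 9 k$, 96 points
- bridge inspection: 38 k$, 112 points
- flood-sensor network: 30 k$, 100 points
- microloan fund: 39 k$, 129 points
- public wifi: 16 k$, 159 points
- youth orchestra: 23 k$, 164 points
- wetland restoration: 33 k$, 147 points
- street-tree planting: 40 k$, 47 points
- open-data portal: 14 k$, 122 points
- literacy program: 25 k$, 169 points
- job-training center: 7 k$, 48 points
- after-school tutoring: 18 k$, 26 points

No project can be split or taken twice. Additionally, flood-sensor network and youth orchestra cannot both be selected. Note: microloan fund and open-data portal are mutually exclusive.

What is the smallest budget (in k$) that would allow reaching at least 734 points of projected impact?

94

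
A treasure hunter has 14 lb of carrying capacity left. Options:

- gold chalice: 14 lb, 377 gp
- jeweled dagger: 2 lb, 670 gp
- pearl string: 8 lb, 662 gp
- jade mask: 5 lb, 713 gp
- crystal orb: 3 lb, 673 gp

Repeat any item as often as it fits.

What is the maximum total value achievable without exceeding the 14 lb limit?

4690

7×jeweled dagger uses 14 of the 14 lb and totals 4690.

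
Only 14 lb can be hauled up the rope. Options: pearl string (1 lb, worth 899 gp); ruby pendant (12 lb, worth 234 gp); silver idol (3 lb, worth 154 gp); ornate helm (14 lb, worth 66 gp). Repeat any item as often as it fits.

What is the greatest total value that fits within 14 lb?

12586

14×pearl string uses 14 of the 14 lb and totals 12586.
Nothing else within 14 lb beats 12586.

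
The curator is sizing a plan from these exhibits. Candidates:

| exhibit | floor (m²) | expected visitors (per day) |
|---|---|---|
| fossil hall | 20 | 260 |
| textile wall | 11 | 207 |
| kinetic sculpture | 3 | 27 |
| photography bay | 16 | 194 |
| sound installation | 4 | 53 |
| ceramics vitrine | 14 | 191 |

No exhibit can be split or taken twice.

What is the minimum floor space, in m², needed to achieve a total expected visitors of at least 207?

11

Minimise m² subject to total expected visitors ≥ 207.
textile wall reaches 207 using 11 m².
Any bundle with less than 11 m² falls short of 207.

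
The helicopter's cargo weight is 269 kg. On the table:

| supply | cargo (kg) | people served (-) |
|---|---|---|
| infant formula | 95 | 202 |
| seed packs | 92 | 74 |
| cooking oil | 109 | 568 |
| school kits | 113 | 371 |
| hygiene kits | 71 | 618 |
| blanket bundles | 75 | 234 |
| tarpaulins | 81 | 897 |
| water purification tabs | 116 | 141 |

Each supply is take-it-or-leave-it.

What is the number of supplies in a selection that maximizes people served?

3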